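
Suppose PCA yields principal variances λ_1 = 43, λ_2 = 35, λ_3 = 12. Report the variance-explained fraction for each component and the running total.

Step 1 — total variance = trace(Sigma) = Σ λ_i = 43 + 35 + 12 = 90.

Step 2 — fraction explained by component i = λ_i / Σ λ:
  PC1: 43/90 = 0.4778
  PC2: 35/90 = 0.3889
  PC3: 12/90 = 0.1333

Step 3 — cumulative fraction after k components = (λ_1 + ... + λ_k) / Σ λ:
  k = 1: 43/90 = 0.4778
  k = 2: (43 + 35)/90 = 78/90 = 0.8667
  k = 3: (43 + 35 + 12)/90 = 90/90 = 1

Summary (fraction, with percent):

explained: PC1 0.4778 (47.78%), PC2 0.3889 (38.89%), PC3 0.1333 (13.33%);  cumulative: 0.4778, 0.8667, 1


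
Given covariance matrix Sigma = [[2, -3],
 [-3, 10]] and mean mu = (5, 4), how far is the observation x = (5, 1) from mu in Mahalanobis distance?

Step 1 — centre the observation: (x - mu) = (0, -3).

Step 2 — invert Sigma. det(Sigma) = 2·10 - (-3)² = 11.
  Sigma^{-1} = (1/det) · [[d, -b], [-b, a]] = [[0.9091, 0.2727],
 [0.2727, 0.1818]].

Step 3 — form the quadratic (x - mu)^T · Sigma^{-1} · (x - mu):
  Sigma^{-1} · (x - mu) = (-0.8182, -0.5455).
  (x - mu)^T · [Sigma^{-1} · (x - mu)] = (0)·(-0.8182) + (-3)·(-0.5455) = 1.6364.

Step 4 — take square root: d = √(1.6364) ≈ 1.2792.

d(x, mu) = √(1.6364) ≈ 1.2792


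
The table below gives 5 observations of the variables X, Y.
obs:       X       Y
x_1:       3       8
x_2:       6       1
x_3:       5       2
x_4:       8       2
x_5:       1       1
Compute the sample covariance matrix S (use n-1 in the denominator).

Step 1 — column means:
  mean(X) = (3 + 6 + 5 + 8 + 1) / 5 = 23/5 = 4.6
  mean(Y) = (8 + 1 + 2 + 2 + 1) / 5 = 14/5 = 2.8

Step 2 — sample covariance S[i,j] = (1/(n-1)) · Σ_k (x_{k,i} - mean_i) · (x_{k,j} - mean_j), with n-1 = 4.
  S[X,X] = ((-1.6)·(-1.6) + (1.4)·(1.4) + (0.4)·(0.4) + (3.4)·(3.4) + (-3.6)·(-3.6)) / 4 = 29.2/4 = 7.3
  S[X,Y] = ((-1.6)·(5.2) + (1.4)·(-1.8) + (0.4)·(-0.8) + (3.4)·(-0.8) + (-3.6)·(-1.8)) / 4 = -7.4/4 = -1.85
  S[Y,Y] = ((5.2)·(5.2) + (-1.8)·(-1.8) + (-0.8)·(-0.8) + (-0.8)·(-0.8) + (-1.8)·(-1.8)) / 4 = 34.8/4 = 8.7

S is symmetric (S[j,i] = S[i,j]). Assembling:

S = [[7.3, -1.85],
 [-1.85, 8.7]]


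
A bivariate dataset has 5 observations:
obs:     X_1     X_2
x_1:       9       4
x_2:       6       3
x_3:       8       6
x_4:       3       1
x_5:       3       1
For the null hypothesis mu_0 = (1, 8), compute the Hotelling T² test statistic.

Step 1 — sample mean vector:
  mean(X_1) = (9 + 6 + 8 + 3 + 3) / 5 = 29/5 = 5.8
  mean(X_2) = (4 + 3 + 6 + 1 + 1) / 5 = 15/5 = 3
  x̄ = (5.8, 3),  deviation x̄ - mu_0 = (5.8, 3) - (1, 8) = (4.8, -5).

Step 2 — sample covariance matrix, S[i,j] = (1/(n-1)) · Σ_k (x_{k,i} - mean_i) · (x_{k,j} - mean_j), divisor n-1 = 4:
  S[X_1,X_1] = ((3.2)·(3.2) + (0.2)·(0.2) + (2.2)·(2.2) + (-2.8)·(-2.8) + (-2.8)·(-2.8)) / 4 = 30.8/4 = 7.7
  S[X_1,X_2] = ((3.2)·(1) + (0.2)·(0) + (2.2)·(3) + (-2.8)·(-2) + (-2.8)·(-2)) / 4 = 21/4 = 5.25
  S[X_2,X_2] = ((1)·(1) + (0)·(0) + (3)·(3) + (-2)·(-2) + (-2)·(-2)) / 4 = 18/4 = 4.5
  S = [[7.7, 5.25],
 [5.25, 4.5]].

Step 3 — invert S. det(S) = 7.7·4.5 - (5.25)² = 7.0875.
  S^{-1} = (1/det) · [[d, -b], [-b, a]] = [[0.6349, -0.7407],
 [-0.7407, 1.0864]].

Step 4 — quadratic form (x̄ - mu_0)^T · S^{-1} · (x̄ - mu_0):
  S^{-1} · (x̄ - mu_0) = (6.7513, -8.9877),
  (x̄ - mu_0)^T · [...] = (4.8)·(6.7513) + (-5)·(-8.9877) = 77.3446.

Step 5 — scale by n: T² = 5 · 77.3446 = 386.7231.

T² ≈ 386.7231


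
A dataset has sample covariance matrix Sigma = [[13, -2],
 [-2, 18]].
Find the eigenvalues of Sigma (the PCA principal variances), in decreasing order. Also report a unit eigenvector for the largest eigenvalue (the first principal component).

Step 1 — characteristic polynomial of 2×2 Sigma:
  det(Sigma - λI) = λ² - trace · λ + det = 0.
  trace = 13 + 18 = 31, det = 13·18 - (-2)² = 230.
Step 2 — discriminant:
  Δ = trace² - 4·det = 961 - 920 = 41.
Step 3 — eigenvalues:
  λ = (trace ± √Δ)/2 = (31 ± 6.4031)/2,
  λ_1 = 18.7016,  λ_2 = 12.2984.

Step 4 — unit eigenvector for λ_1: solve (Sigma - λ_1 I)v = 0. First row:
  (13 - 18.7016)·v_x + (-2)·v_y = 0, i.e. (-5.7016)·v_x + (-2)·v_y = 0,
  so v ∝ (b, λ_1 - a) = (-2, 5.7016); multiply by -1 so the first entry is positive: u = (2, -5.7016).
  ||u|| = √((2)² + (-5.7016)²) = √(36.5078) ≈ 6.0422,
  v_1 = u/||u|| ≈ (0.331, -0.9436) (||v_1|| = 1).

λ_1 = 18.7016,  λ_2 = 12.2984;  v_1 ≈ (0.331, -0.9436)


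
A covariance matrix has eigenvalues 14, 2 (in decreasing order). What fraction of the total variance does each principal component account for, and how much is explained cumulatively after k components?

Step 1 — total variance = trace(Sigma) = Σ λ_i = 14 + 2 = 16.

Step 2 — fraction explained by component i = λ_i / Σ λ:
  PC1: 14/16 = 0.875
  PC2: 2/16 = 0.125

Step 3 — cumulative fraction after k components = (λ_1 + ... + λ_k) / Σ λ:
  k = 1: 14/16 = 0.875
  k = 2: (14 + 2)/16 = 16/16 = 1

Summary (fraction, with percent):

explained: PC1 0.875 (87.5%), PC2 0.125 (12.5%);  cumulative: 0.875, 1


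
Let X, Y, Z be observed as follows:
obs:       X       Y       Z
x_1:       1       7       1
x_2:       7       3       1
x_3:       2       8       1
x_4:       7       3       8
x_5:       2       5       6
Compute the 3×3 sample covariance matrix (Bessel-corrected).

Step 1 — column means:
  mean(X) = (1 + 7 + 2 + 7 + 2) / 5 = 19/5 = 3.8
  mean(Y) = (7 + 3 + 8 + 3 + 5) / 5 = 26/5 = 5.2
  mean(Z) = (1 + 1 + 1 + 8 + 6) / 5 = 17/5 = 3.4

Step 2 — sample covariance S[i,j] = (1/(n-1)) · Σ_k (x_{k,i} - mean_i) · (x_{k,j} - mean_j), with n-1 = 4.
  S[X,X] = ((-2.8)·(-2.8) + (3.2)·(3.2) + (-1.8)·(-1.8) + (3.2)·(3.2) + (-1.8)·(-1.8)) / 4 = 34.8/4 = 8.7
  S[X,Y] = ((-2.8)·(1.8) + (3.2)·(-2.2) + (-1.8)·(2.8) + (3.2)·(-2.2) + (-1.8)·(-0.2)) / 4 = -23.8/4 = -5.95
  S[X,Z] = ((-2.8)·(-2.4) + (3.2)·(-2.4) + (-1.8)·(-2.4) + (3.2)·(4.6) + (-1.8)·(2.6)) / 4 = 13.4/4 = 3.35
  S[Y,Y] = ((1.8)·(1.8) + (-2.2)·(-2.2) + (2.8)·(2.8) + (-2.2)·(-2.2) + (-0.2)·(-0.2)) / 4 = 20.8/4 = 5.2
  S[Y,Z] = ((1.8)·(-2.4) + (-2.2)·(-2.4) + (2.8)·(-2.4) + (-2.2)·(4.6) + (-0.2)·(2.6)) / 4 = -16.4/4 = -4.1
  S[Z,Z] = ((-2.4)·(-2.4) + (-2.4)·(-2.4) + (-2.4)·(-2.4) + (4.6)·(4.6) + (2.6)·(2.6)) / 4 = 45.2/4 = 11.3

S is symmetric (S[j,i] = S[i,j]). Assembling:

S = [[8.7, -5.95, 3.35],
 [-5.95, 5.2, -4.1],
 [3.35, -4.1, 11.3]]


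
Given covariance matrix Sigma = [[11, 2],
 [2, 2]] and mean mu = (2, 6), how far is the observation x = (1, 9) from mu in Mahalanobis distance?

Step 1 — centre the observation: (x - mu) = (-1, 3).

Step 2 — invert Sigma. det(Sigma) = 11·2 - (2)² = 18.
  Sigma^{-1} = (1/det) · [[d, -b], [-b, a]] = [[0.1111, -0.1111],
 [-0.1111, 0.6111]].

Step 3 — form the quadratic (x - mu)^T · Sigma^{-1} · (x - mu):
  Sigma^{-1} · (x - mu) = (-0.4444, 1.9444).
  (x - mu)^T · [Sigma^{-1} · (x - mu)] = (-1)·(-0.4444) + (3)·(1.9444) = 6.2778.

Step 4 — take square root: d = √(6.2778) ≈ 2.5055.

d(x, mu) = √(6.2778) ≈ 2.5055


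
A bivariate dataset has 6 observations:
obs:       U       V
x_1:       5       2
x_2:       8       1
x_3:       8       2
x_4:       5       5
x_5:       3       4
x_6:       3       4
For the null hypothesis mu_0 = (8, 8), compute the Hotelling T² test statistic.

Step 1 — sample mean vector:
  mean(U) = (5 + 8 + 8 + 5 + 3 + 3) / 6 = 32/6 = 5.3333
  mean(V) = (2 + 1 + 2 + 5 + 4 + 4) / 6 = 18/6 = 3
  x̄ = (5.3333, 3),  deviation x̄ - mu_0 = (5.3333, 3) - (8, 8) = (-2.6667, -5).

Step 2 — sample covariance matrix, S[i,j] = (1/(n-1)) · Σ_k (x_{k,i} - mean_i) · (x_{k,j} - mean_j), divisor n-1 = 5:
  S[U,U] = ((-0.3333)·(-0.3333) + (2.6667)·(2.6667) + (2.6667)·(2.6667) + (-0.3333)·(-0.3333) + (-2.3333)·(-2.3333) + (-2.3333)·(-2.3333)) / 5 = 25.3333/5 = 5.0667
  S[U,V] = ((-0.3333)·(-1) + (2.6667)·(-2) + (2.6667)·(-1) + (-0.3333)·(2) + (-2.3333)·(1) + (-2.3333)·(1)) / 5 = -13/5 = -2.6
  S[V,V] = ((-1)·(-1) + (-2)·(-2) + (-1)·(-1) + (2)·(2) + (1)·(1) + (1)·(1)) / 5 = 12/5 = 2.4
  S = [[5.0667, -2.6],
 [-2.6, 2.4]].

Step 3 — invert S. det(S) = 5.0667·2.4 - (-2.6)² = 5.4.
  S^{-1} = (1/det) · [[d, -b], [-b, a]] = [[0.4444, 0.4815],
 [0.4815, 0.9383]].

Step 4 — quadratic form (x̄ - mu_0)^T · S^{-1} · (x̄ - mu_0):
  S^{-1} · (x̄ - mu_0) = (-3.5926, -5.9753),
  (x̄ - mu_0)^T · [...] = (-2.6667)·(-3.5926) + (-5)·(-5.9753) = 39.4568.

Step 5 — scale by n: T² = 6 · 39.4568 = 236.7407.

T² ≈ 236.7407


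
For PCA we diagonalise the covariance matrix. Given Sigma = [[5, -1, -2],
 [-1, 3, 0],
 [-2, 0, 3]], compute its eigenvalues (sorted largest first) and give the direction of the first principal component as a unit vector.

Step 1 — characteristic polynomial p(λ) = det(λI - Sigma) = λ³ - tr·λ² + c_1·λ - det, where tr = trace, c_1 = sum of the principal 2×2 minors, det = det(Sigma):
  tr = 5 + 3 + 3 = 11,
  c_1 = (5·3 - (-1)²) + (5·3 - (-2)²) + (3·3 - (0)²) = 14 + 11 + 9 = 34,
  det = 5·(3·3 - (0)²) - (-1)·((-1)·3 - (0)·(-2)) + (-2)·((-1)·(0) - 3·(-2)) = 5·(9) - (-1)·(-3) + (-2)·(6) = 30.
  So p(λ) = λ³ - 11λ² + 34λ - 30.
Step 2 — look for an integer root (rational root theorem: any rational root is an integer divisor of 30). Testing λ = 3:
  p(3) = 27 - 99 + 102 - 30 = 0  ✓
  Dividing out (λ - 3): p(λ) = (λ - 3)(λ² - 8λ + 10).
Step 3 — remaining eigenvalues from the quadratic λ² - 8λ + 10 = 0:
  Δ = 8² - 4·10 = 64 - 40 = 24,  λ = (8 ± √24)/2 = (8 ± 4.899)/2 ≈ 6.4495 or 1.5505.
  Sorted: λ_1 = 6.4495,  λ_2 = 3,  λ_3 = 1.5505  (check: sum = 11 = tr ✓).

Step 4 — unit eigenvector for λ_1 ≈ 6.4495: v spans the null space of (Sigma - λ_1 I), whose rows are
  r_1 = (-1.4495, -1, -2),  r_2 = (-1, -3.4495, 0),  r_3 = (-2, 0, -3.4495).
  v is orthogonal to every row, so take v ∝ r_1 × r_2 = ((-1)·(0) - (-2)·(-3.4495), (-2)·(-1) - (-1.4495)·(0), (-1.4495)·(-3.4495) - (-1)·(-1)) ≈ (-6.899, 2, 4).
  Rescale (multiply by -1 so the first nonzero entry is positive): u = (6.899, -2, -4).
  ||u|| = √((6.899)² + (-2)² + (-4)²) = √(67.5959) ≈ 8.2217,  v_1 = u/||u|| ≈ (0.8391, -0.2433, -0.4865) (||v_1|| = 1).

λ_1 = 6.4495,  λ_2 = 3,  λ_3 = 1.5505;  v_1 ≈ (0.8391, -0.2433, -0.4865)


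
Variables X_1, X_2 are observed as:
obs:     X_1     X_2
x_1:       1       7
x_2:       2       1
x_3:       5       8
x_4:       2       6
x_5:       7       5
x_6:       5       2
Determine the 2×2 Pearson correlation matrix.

Step 1 — column means:
  mean(X_1) = (1 + 2 + 5 + 2 + 7 + 5) / 6 = 22/6 = 3.6667
  mean(X_2) = (7 + 1 + 8 + 6 + 5 + 2) / 6 = 29/6 = 4.8333

Step 2 — sample variances and covariances s[i,j] = (1/(n-1)) · Σ_k (x_{k,i} - mean_i) · (x_{k,j} - mean_j), with n-1 = 5:
  s[X_1,X_1] = ((-2.6667)·(-2.6667) + (-1.6667)·(-1.6667) + (1.3333)·(1.3333) + (-1.6667)·(-1.6667) + (3.3333)·(3.3333) + (1.3333)·(1.3333)) / 5 = 27.3333/5 = 5.4667
  s[X_1,X_2] = ((-2.6667)·(2.1667) + (-1.6667)·(-3.8333) + (1.3333)·(3.1667) + (-1.6667)·(1.1667) + (3.3333)·(0.1667) + (1.3333)·(-2.8333)) / 5 = -0.3333/5 = -0.0667
  s[X_2,X_2] = ((2.1667)·(2.1667) + (-3.8333)·(-3.8333) + (3.1667)·(3.1667) + (1.1667)·(1.1667) + (0.1667)·(0.1667) + (-2.8333)·(-2.8333)) / 5 = 38.8333/5 = 7.7667
  Sample standard deviations s_i = √(s[i,i]):
  s(X_1) = √(5.4667) = 2.3381
  s(X_2) = √(7.7667) = 2.7869

Step 3 — r_{ij} = s_{ij} / (s_i · s_j):
  r[X_1,X_1] = 1 (diagonal).
  r[X_1,X_2] = -0.0667 / (2.3381 · 2.7869) = -0.0667 / 6.516 = -0.0102
  r[X_2,X_2] = 1 (diagonal).

R is symmetric with unit diagonal. Assembling:

R = [[1, -0.0102],
 [-0.0102, 1]]


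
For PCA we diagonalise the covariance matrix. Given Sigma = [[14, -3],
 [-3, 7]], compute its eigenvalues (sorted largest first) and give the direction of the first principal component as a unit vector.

Step 1 — characteristic polynomial of 2×2 Sigma:
  det(Sigma - λI) = λ² - trace · λ + det = 0.
  trace = 14 + 7 = 21, det = 14·7 - (-3)² = 89.
Step 2 — discriminant:
  Δ = trace² - 4·det = 441 - 356 = 85.
Step 3 — eigenvalues:
  λ = (trace ± √Δ)/2 = (21 ± 9.2195)/2,
  λ_1 = 15.1098,  λ_2 = 5.8902.

Step 4 — unit eigenvector for λ_1: solve (Sigma - λ_1 I)v = 0. First row:
  (14 - 15.1098)·v_x + (-3)·v_y = 0, i.e. (-1.1098)·v_x + (-3)·v_y = 0,
  so v ∝ (b, λ_1 - a) = (-3, 1.1098); multiply by -1 so the first entry is positive: u = (3, -1.1098).
  ||u|| = √((3)² + (-1.1098)²) = √(10.2316) ≈ 3.1987,
  v_1 = u/||u|| ≈ (0.9379, -0.3469) (||v_1|| = 1).

λ_1 = 15.1098,  λ_2 = 5.8902;  v_1 ≈ (0.9379, -0.3469)


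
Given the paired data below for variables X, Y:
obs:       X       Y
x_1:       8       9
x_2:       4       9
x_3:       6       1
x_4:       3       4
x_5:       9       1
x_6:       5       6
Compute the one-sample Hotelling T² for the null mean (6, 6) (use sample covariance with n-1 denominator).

Step 1 — sample mean vector:
  mean(X) = (8 + 4 + 6 + 3 + 9 + 5) / 6 = 35/6 = 5.8333
  mean(Y) = (9 + 9 + 1 + 4 + 1 + 6) / 6 = 30/6 = 5
  x̄ = (5.8333, 5),  deviation x̄ - mu_0 = (5.8333, 5) - (6, 6) = (-0.1667, -1).

Step 2 — sample covariance matrix, S[i,j] = (1/(n-1)) · Σ_k (x_{k,i} - mean_i) · (x_{k,j} - mean_j), divisor n-1 = 5:
  S[X,X] = ((2.1667)·(2.1667) + (-1.8333)·(-1.8333) + (0.1667)·(0.1667) + (-2.8333)·(-2.8333) + (3.1667)·(3.1667) + (-0.8333)·(-0.8333)) / 5 = 26.8333/5 = 5.3667
  S[X,Y] = ((2.1667)·(4) + (-1.8333)·(4) + (0.1667)·(-4) + (-2.8333)·(-1) + (3.1667)·(-4) + (-0.8333)·(1)) / 5 = -10/5 = -2
  S[Y,Y] = ((4)·(4) + (4)·(4) + (-4)·(-4) + (-1)·(-1) + (-4)·(-4) + (1)·(1)) / 5 = 66/5 = 13.2
  S = [[5.3667, -2],
 [-2, 13.2]].

Step 3 — invert S. det(S) = 5.3667·13.2 - (-2)² = 66.84.
  S^{-1} = (1/det) · [[d, -b], [-b, a]] = [[0.1975, 0.0299],
 [0.0299, 0.0803]].

Step 4 — quadratic form (x̄ - mu_0)^T · S^{-1} · (x̄ - mu_0):
  S^{-1} · (x̄ - mu_0) = (-0.0628, -0.0853),
  (x̄ - mu_0)^T · [...] = (-0.1667)·(-0.0628) + (-1)·(-0.0853) = 0.0958.

Step 5 — scale by n: T² = 6 · 0.0958 = 0.5745.

T² ≈ 0.5745


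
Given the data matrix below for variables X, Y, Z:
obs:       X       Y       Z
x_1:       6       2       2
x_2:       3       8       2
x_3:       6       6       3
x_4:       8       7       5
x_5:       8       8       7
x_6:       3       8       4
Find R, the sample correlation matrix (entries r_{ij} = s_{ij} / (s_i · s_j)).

Step 1 — column means:
  mean(X) = (6 + 3 + 6 + 8 + 8 + 3) / 6 = 34/6 = 5.6667
  mean(Y) = (2 + 8 + 6 + 7 + 8 + 8) / 6 = 39/6 = 6.5
  mean(Z) = (2 + 2 + 3 + 5 + 7 + 4) / 6 = 23/6 = 3.8333

Step 2 — sample variances and covariances s[i,j] = (1/(n-1)) · Σ_k (x_{k,i} - mean_i) · (x_{k,j} - mean_j), with n-1 = 5:
  s[X,X] = ((0.3333)·(0.3333) + (-2.6667)·(-2.6667) + (0.3333)·(0.3333) + (2.3333)·(2.3333) + (2.3333)·(2.3333) + (-2.6667)·(-2.6667)) / 5 = 25.3333/5 = 5.0667
  s[X,Y] = ((0.3333)·(-4.5) + (-2.6667)·(1.5) + (0.3333)·(-0.5) + (2.3333)·(0.5) + (2.3333)·(1.5) + (-2.6667)·(1.5)) / 5 = -5/5 = -1
  s[X,Z] = ((0.3333)·(-1.8333) + (-2.6667)·(-1.8333) + (0.3333)·(-0.8333) + (2.3333)·(1.1667) + (2.3333)·(3.1667) + (-2.6667)·(0.1667)) / 5 = 13.6667/5 = 2.7333
  s[Y,Y] = ((-4.5)·(-4.5) + (1.5)·(1.5) + (-0.5)·(-0.5) + (0.5)·(0.5) + (1.5)·(1.5) + (1.5)·(1.5)) / 5 = 27.5/5 = 5.5
  s[Y,Z] = ((-4.5)·(-1.8333) + (1.5)·(-1.8333) + (-0.5)·(-0.8333) + (0.5)·(1.1667) + (1.5)·(3.1667) + (1.5)·(0.1667)) / 5 = 11.5/5 = 2.3
  s[Z,Z] = ((-1.8333)·(-1.8333) + (-1.8333)·(-1.8333) + (-0.8333)·(-0.8333) + (1.1667)·(1.1667) + (3.1667)·(3.1667) + (0.1667)·(0.1667)) / 5 = 18.8333/5 = 3.7667
  Sample standard deviations s_i = √(s[i,i]):
  s(X) = √(5.0667) = 2.2509
  s(Y) = √(5.5) = 2.3452
  s(Z) = √(3.7667) = 1.9408

Step 3 — r_{ij} = s_{ij} / (s_i · s_j):
  r[X,X] = 1 (diagonal).
  r[X,Y] = -1 / (2.2509 · 2.3452) = -1 / 5.2789 = -0.1894
  r[X,Z] = 2.7333 / (2.2509 · 1.9408) = 2.7333 / 4.3686 = 0.6257
  r[Y,Y] = 1 (diagonal).
  r[Y,Z] = 2.3 / (2.3452 · 1.9408) = 2.3 / 4.5516 = 0.5053
  r[Z,Z] = 1 (diagonal).

R is symmetric with unit diagonal. Assembling:

R = [[1, -0.1894, 0.6257],
 [-0.1894, 1, 0.5053],
 [0.6257, 0.5053, 1]]


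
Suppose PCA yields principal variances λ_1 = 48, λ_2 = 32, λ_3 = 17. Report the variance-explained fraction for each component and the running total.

Step 1 — total variance = trace(Sigma) = Σ λ_i = 48 + 32 + 17 = 97.

Step 2 — fraction explained by component i = λ_i / Σ λ:
  PC1: 48/97 = 0.4948
  PC2: 32/97 = 0.3299
  PC3: 17/97 = 0.1753

Step 3 — cumulative fraction after k components = (λ_1 + ... + λ_k) / Σ λ:
  k = 1: 48/97 = 0.4948
  k = 2: (48 + 32)/97 = 80/97 = 0.8247
  k = 3: (48 + 32 + 17)/97 = 97/97 = 1

Summary (fraction, with percent):

explained: PC1 0.4948 (49.48%), PC2 0.3299 (32.99%), PC3 0.1753 (17.53%);  cumulative: 0.4948, 0.8247, 1


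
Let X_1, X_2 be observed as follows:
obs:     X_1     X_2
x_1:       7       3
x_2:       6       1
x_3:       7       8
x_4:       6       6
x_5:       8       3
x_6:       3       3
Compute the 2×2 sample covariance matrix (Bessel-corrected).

Step 1 — column means:
  mean(X_1) = (7 + 6 + 7 + 6 + 8 + 3) / 6 = 37/6 = 6.1667
  mean(X_2) = (3 + 1 + 8 + 6 + 3 + 3) / 6 = 24/6 = 4

Step 2 — sample covariance S[i,j] = (1/(n-1)) · Σ_k (x_{k,i} - mean_i) · (x_{k,j} - mean_j), with n-1 = 5.
  S[X_1,X_1] = ((0.8333)·(0.8333) + (-0.1667)·(-0.1667) + (0.8333)·(0.8333) + (-0.1667)·(-0.1667) + (1.8333)·(1.8333) + (-3.1667)·(-3.1667)) / 5 = 14.8333/5 = 2.9667
  S[X_1,X_2] = ((0.8333)·(-1) + (-0.1667)·(-3) + (0.8333)·(4) + (-0.1667)·(2) + (1.8333)·(-1) + (-3.1667)·(-1)) / 5 = 4/5 = 0.8
  S[X_2,X_2] = ((-1)·(-1) + (-3)·(-3) + (4)·(4) + (2)·(2) + (-1)·(-1) + (-1)·(-1)) / 5 = 32/5 = 6.4

S is symmetric (S[j,i] = S[i,j]). Assembling:

S = [[2.9667, 0.8],
 [0.8, 6.4]]


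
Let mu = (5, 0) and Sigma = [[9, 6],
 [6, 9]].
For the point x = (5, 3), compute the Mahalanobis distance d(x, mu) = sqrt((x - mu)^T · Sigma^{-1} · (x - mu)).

Step 1 — centre the observation: (x - mu) = (0, 3).

Step 2 — invert Sigma. det(Sigma) = 9·9 - (6)² = 45.
  Sigma^{-1} = (1/det) · [[d, -b], [-b, a]] = [[0.2, -0.1333],
 [-0.1333, 0.2]].

Step 3 — form the quadratic (x - mu)^T · Sigma^{-1} · (x - mu):
  Sigma^{-1} · (x - mu) = (-0.4, 0.6).
  (x - mu)^T · [Sigma^{-1} · (x - mu)] = (0)·(-0.4) + (3)·(0.6) = 1.8.

Step 4 — take square root: d = √(1.8) ≈ 1.3416.

d(x, mu) = √(1.8) ≈ 1.3416


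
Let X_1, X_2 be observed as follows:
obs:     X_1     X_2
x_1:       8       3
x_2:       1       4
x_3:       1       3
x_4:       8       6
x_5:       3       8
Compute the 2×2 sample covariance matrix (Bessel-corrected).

Step 1 — column means:
  mean(X_1) = (8 + 1 + 1 + 8 + 3) / 5 = 21/5 = 4.2
  mean(X_2) = (3 + 4 + 3 + 6 + 8) / 5 = 24/5 = 4.8

Step 2 — sample covariance S[i,j] = (1/(n-1)) · Σ_k (x_{k,i} - mean_i) · (x_{k,j} - mean_j), with n-1 = 4.
  S[X_1,X_1] = ((3.8)·(3.8) + (-3.2)·(-3.2) + (-3.2)·(-3.2) + (3.8)·(3.8) + (-1.2)·(-1.2)) / 4 = 50.8/4 = 12.7
  S[X_1,X_2] = ((3.8)·(-1.8) + (-3.2)·(-0.8) + (-3.2)·(-1.8) + (3.8)·(1.2) + (-1.2)·(3.2)) / 4 = 2.2/4 = 0.55
  S[X_2,X_2] = ((-1.8)·(-1.8) + (-0.8)·(-0.8) + (-1.8)·(-1.8) + (1.2)·(1.2) + (3.2)·(3.2)) / 4 = 18.8/4 = 4.7

S is symmetric (S[j,i] = S[i,j]). Assembling:

S = [[12.7, 0.55],
 [0.55, 4.7]]


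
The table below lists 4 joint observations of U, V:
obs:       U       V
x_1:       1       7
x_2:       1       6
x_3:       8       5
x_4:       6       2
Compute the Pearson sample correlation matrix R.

Step 1 — column means:
  mean(U) = (1 + 1 + 8 + 6) / 4 = 16/4 = 4
  mean(V) = (7 + 6 + 5 + 2) / 4 = 20/4 = 5

Step 2 — sample variances and covariances s[i,j] = (1/(n-1)) · Σ_k (x_{k,i} - mean_i) · (x_{k,j} - mean_j), with n-1 = 3:
  s[U,U] = ((-3)·(-3) + (-3)·(-3) + (4)·(4) + (2)·(2)) / 3 = 38/3 = 12.6667
  s[U,V] = ((-3)·(2) + (-3)·(1) + (4)·(0) + (2)·(-3)) / 3 = -15/3 = -5
  s[V,V] = ((2)·(2) + (1)·(1) + (0)·(0) + (-3)·(-3)) / 3 = 14/3 = 4.6667
  Sample standard deviations s_i = √(s[i,i]):
  s(U) = √(12.6667) = 3.559
  s(V) = √(4.6667) = 2.1602

Step 3 — r_{ij} = s_{ij} / (s_i · s_j):
  r[U,U] = 1 (diagonal).
  r[U,V] = -5 / (3.559 · 2.1602) = -5 / 7.6884 = -0.6503
  r[V,V] = 1 (diagonal).

R is symmetric with unit diagonal. Assembling:

R = [[1, -0.6503],
 [-0.6503, 1]]


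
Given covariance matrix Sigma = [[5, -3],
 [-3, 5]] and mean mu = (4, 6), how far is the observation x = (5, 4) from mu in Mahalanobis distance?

Step 1 — centre the observation: (x - mu) = (1, -2).

Step 2 — invert Sigma. det(Sigma) = 5·5 - (-3)² = 16.
  Sigma^{-1} = (1/det) · [[d, -b], [-b, a]] = [[0.3125, 0.1875],
 [0.1875, 0.3125]].

Step 3 — form the quadratic (x - mu)^T · Sigma^{-1} · (x - mu):
  Sigma^{-1} · (x - mu) = (-0.0625, -0.4375).
  (x - mu)^T · [Sigma^{-1} · (x - mu)] = (1)·(-0.0625) + (-2)·(-0.4375) = 0.8125.

Step 4 — take square root: d = √(0.8125) ≈ 0.9014.

d(x, mu) = √(0.8125) ≈ 0.9014


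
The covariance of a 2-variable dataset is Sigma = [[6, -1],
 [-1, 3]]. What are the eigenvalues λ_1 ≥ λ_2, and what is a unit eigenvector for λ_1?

Step 1 — characteristic polynomial of 2×2 Sigma:
  det(Sigma - λI) = λ² - trace · λ + det = 0.
  trace = 6 + 3 = 9, det = 6·3 - (-1)² = 17.
Step 2 — discriminant:
  Δ = trace² - 4·det = 81 - 68 = 13.
Step 3 — eigenvalues:
  λ = (trace ± √Δ)/2 = (9 ± 3.6056)/2,
  λ_1 = 6.3028,  λ_2 = 2.6972.

Step 4 — unit eigenvector for λ_1: solve (Sigma - λ_1 I)v = 0. First row:
  (6 - 6.3028)·v_x + (-1)·v_y = 0, i.e. (-0.3028)·v_x + (-1)·v_y = 0,
  so v ∝ (b, λ_1 - a) = (-1, 0.3028); multiply by -1 so the first entry is positive: u = (1, -0.3028).
  ||u|| = √((1)² + (-0.3028)²) = √(1.0917) ≈ 1.0448,
  v_1 = u/||u|| ≈ (0.9571, -0.2898) (||v_1|| = 1).

λ_1 = 6.3028,  λ_2 = 2.6972;  v_1 ≈ (0.9571, -0.2898)


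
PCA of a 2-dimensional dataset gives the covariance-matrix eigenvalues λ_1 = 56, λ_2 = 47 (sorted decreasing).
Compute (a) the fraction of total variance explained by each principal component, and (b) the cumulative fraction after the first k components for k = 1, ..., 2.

Step 1 — total variance = trace(Sigma) = Σ λ_i = 56 + 47 = 103.

Step 2 — fraction explained by component i = λ_i / Σ λ:
  PC1: 56/103 = 0.5437
  PC2: 47/103 = 0.4563

Step 3 — cumulative fraction after k components = (λ_1 + ... + λ_k) / Σ λ:
  k = 1: 56/103 = 0.5437
  k = 2: (56 + 47)/103 = 103/103 = 1

Summary (fraction, with percent):

explained: PC1 0.5437 (54.37%), PC2 0.4563 (45.63%);  cumulative: 0.5437, 1


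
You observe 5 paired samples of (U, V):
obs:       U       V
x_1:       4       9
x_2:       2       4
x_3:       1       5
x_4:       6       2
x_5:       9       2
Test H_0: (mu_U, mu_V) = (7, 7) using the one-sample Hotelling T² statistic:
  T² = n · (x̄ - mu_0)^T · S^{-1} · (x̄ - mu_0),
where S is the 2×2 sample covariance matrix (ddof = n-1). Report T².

Step 1 — sample mean vector:
  mean(U) = (4 + 2 + 1 + 6 + 9) / 5 = 22/5 = 4.4
  mean(V) = (9 + 4 + 5 + 2 + 2) / 5 = 22/5 = 4.4
  x̄ = (4.4, 4.4),  deviation x̄ - mu_0 = (4.4, 4.4) - (7, 7) = (-2.6, -2.6).

Step 2 — sample covariance matrix, S[i,j] = (1/(n-1)) · Σ_k (x_{k,i} - mean_i) · (x_{k,j} - mean_j), divisor n-1 = 4:
  S[U,U] = ((-0.4)·(-0.4) + (-2.4)·(-2.4) + (-3.4)·(-3.4) + (1.6)·(1.6) + (4.6)·(4.6)) / 4 = 41.2/4 = 10.3
  S[U,V] = ((-0.4)·(4.6) + (-2.4)·(-0.4) + (-3.4)·(0.6) + (1.6)·(-2.4) + (4.6)·(-2.4)) / 4 = -17.8/4 = -4.45
  S[V,V] = ((4.6)·(4.6) + (-0.4)·(-0.4) + (0.6)·(0.6) + (-2.4)·(-2.4) + (-2.4)·(-2.4)) / 4 = 33.2/4 = 8.3
  S = [[10.3, -4.45],
 [-4.45, 8.3]].

Step 3 — invert S. det(S) = 10.3·8.3 - (-4.45)² = 65.6875.
  S^{-1} = (1/det) · [[d, -b], [-b, a]] = [[0.1264, 0.0677],
 [0.0677, 0.1568]].

Step 4 — quadratic form (x̄ - mu_0)^T · S^{-1} · (x̄ - mu_0):
  S^{-1} · (x̄ - mu_0) = (-0.5047, -0.5838),
  (x̄ - mu_0)^T · [...] = (-2.6)·(-0.5047) + (-2.6)·(-0.5838) = 2.8301.

Step 5 — scale by n: T² = 5 · 2.8301 = 14.1503.

T² ≈ 14.1503


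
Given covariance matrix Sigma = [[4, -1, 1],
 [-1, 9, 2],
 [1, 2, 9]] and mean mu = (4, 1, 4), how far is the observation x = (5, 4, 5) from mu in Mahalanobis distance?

Step 1 — centre the observation: (x - mu) = (1, 3, 1).

Step 2 — invert Sigma (cofactor / det for 3×3, or solve directly):
  Sigma^{-1} = [[0.2692, 0.0385, -0.0385],
 [0.0385, 0.1224, -0.0315],
 [-0.0385, -0.0315, 0.1224]].

Step 3 — form the quadratic (x - mu)^T · Sigma^{-1} · (x - mu):
  Sigma^{-1} · (x - mu) = (0.3462, 0.3741, -0.0105).
  (x - mu)^T · [Sigma^{-1} · (x - mu)] = (1)·(0.3462) + (3)·(0.3741) + (1)·(-0.0105) = 1.458.

Step 4 — take square root: d = √(1.458) ≈ 1.2075.

d(x, mu) = √(1.458) ≈ 1.2075


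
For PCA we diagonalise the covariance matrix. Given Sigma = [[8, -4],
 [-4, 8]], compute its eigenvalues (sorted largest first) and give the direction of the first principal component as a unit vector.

Step 1 — characteristic polynomial of 2×2 Sigma:
  det(Sigma - λI) = λ² - trace · λ + det = 0.
  trace = 8 + 8 = 16, det = 8·8 - (-4)² = 48.
Step 2 — discriminant:
  Δ = trace² - 4·det = 256 - 192 = 64.
Step 3 — eigenvalues:
  λ = (trace ± √Δ)/2 = (16 ± 8)/2,
  λ_1 = 12,  λ_2 = 4.

Step 4 — unit eigenvector for λ_1: solve (Sigma - λ_1 I)v = 0. First row:
  (8 - 12)·v_x + (-4)·v_y = 0, i.e. (-4)·v_x + (-4)·v_y = 0,
  so v ∝ (b, λ_1 - a) = (-4, 4); multiply by -1 so the first entry is positive: u = (4, -4).
  ||u|| = √((4)² + (-4)²) = √(32) ≈ 5.6569,
  v_1 = u/||u|| ≈ (0.7071, -0.7071) (||v_1|| = 1).

λ_1 = 12,  λ_2 = 4;  v_1 ≈ (0.7071, -0.7071)


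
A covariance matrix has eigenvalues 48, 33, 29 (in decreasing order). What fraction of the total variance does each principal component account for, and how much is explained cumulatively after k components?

Step 1 — total variance = trace(Sigma) = Σ λ_i = 48 + 33 + 29 = 110.

Step 2 — fraction explained by component i = λ_i / Σ λ:
  PC1: 48/110 = 0.4364
  PC2: 33/110 = 0.3
  PC3: 29/110 = 0.2636

Step 3 — cumulative fraction after k components = (λ_1 + ... + λ_k) / Σ λ:
  k = 1: 48/110 = 0.4364
  k = 2: (48 + 33)/110 = 81/110 = 0.7364
  k = 3: (48 + 33 + 29)/110 = 110/110 = 1

Summary (fraction, with percent):

explained: PC1 0.4364 (43.64%), PC2 0.3 (30%), PC3 0.2636 (26.36%);  cumulative: 0.4364, 0.7364, 1


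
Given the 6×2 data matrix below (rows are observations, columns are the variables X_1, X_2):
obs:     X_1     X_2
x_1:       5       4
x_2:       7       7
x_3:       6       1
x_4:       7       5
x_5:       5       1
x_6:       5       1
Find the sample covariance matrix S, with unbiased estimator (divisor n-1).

Step 1 — column means:
  mean(X_1) = (5 + 7 + 6 + 7 + 5 + 5) / 6 = 35/6 = 5.8333
  mean(X_2) = (4 + 7 + 1 + 5 + 1 + 1) / 6 = 19/6 = 3.1667

Step 2 — sample covariance S[i,j] = (1/(n-1)) · Σ_k (x_{k,i} - mean_i) · (x_{k,j} - mean_j), with n-1 = 5.
  S[X_1,X_1] = ((-0.8333)·(-0.8333) + (1.1667)·(1.1667) + (0.1667)·(0.1667) + (1.1667)·(1.1667) + (-0.8333)·(-0.8333) + (-0.8333)·(-0.8333)) / 5 = 4.8333/5 = 0.9667
  S[X_1,X_2] = ((-0.8333)·(0.8333) + (1.1667)·(3.8333) + (0.1667)·(-2.1667) + (1.1667)·(1.8333) + (-0.8333)·(-2.1667) + (-0.8333)·(-2.1667)) / 5 = 9.1667/5 = 1.8333
  S[X_2,X_2] = ((0.8333)·(0.8333) + (3.8333)·(3.8333) + (-2.1667)·(-2.1667) + (1.8333)·(1.8333) + (-2.1667)·(-2.1667) + (-2.1667)·(-2.1667)) / 5 = 32.8333/5 = 6.5667

S is symmetric (S[j,i] = S[i,j]). Assembling:

S = [[0.9667, 1.8333],
 [1.8333, 6.5667]]


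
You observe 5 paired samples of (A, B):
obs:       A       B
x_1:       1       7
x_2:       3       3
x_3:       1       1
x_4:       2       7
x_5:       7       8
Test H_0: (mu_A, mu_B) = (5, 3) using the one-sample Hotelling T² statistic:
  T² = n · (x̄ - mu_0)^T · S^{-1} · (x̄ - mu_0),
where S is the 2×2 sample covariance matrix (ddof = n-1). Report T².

Step 1 — sample mean vector:
  mean(A) = (1 + 3 + 1 + 2 + 7) / 5 = 14/5 = 2.8
  mean(B) = (7 + 3 + 1 + 7 + 8) / 5 = 26/5 = 5.2
  x̄ = (2.8, 5.2),  deviation x̄ - mu_0 = (2.8, 5.2) - (5, 3) = (-2.2, 2.2).

Step 2 — sample covariance matrix, S[i,j] = (1/(n-1)) · Σ_k (x_{k,i} - mean_i) · (x_{k,j} - mean_j), divisor n-1 = 4:
  S[A,A] = ((-1.8)·(-1.8) + (0.2)·(0.2) + (-1.8)·(-1.8) + (-0.8)·(-0.8) + (4.2)·(4.2)) / 4 = 24.8/4 = 6.2
  S[A,B] = ((-1.8)·(1.8) + (0.2)·(-2.2) + (-1.8)·(-4.2) + (-0.8)·(1.8) + (4.2)·(2.8)) / 4 = 14.2/4 = 3.55
  S[B,B] = ((1.8)·(1.8) + (-2.2)·(-2.2) + (-4.2)·(-4.2) + (1.8)·(1.8) + (2.8)·(2.8)) / 4 = 36.8/4 = 9.2
  S = [[6.2, 3.55],
 [3.55, 9.2]].

Step 3 — invert S. det(S) = 6.2·9.2 - (3.55)² = 44.4375.
  S^{-1} = (1/det) · [[d, -b], [-b, a]] = [[0.207, -0.0799],
 [-0.0799, 0.1395]].

Step 4 — quadratic form (x̄ - mu_0)^T · S^{-1} · (x̄ - mu_0):
  S^{-1} · (x̄ - mu_0) = (-0.6312, 0.4827),
  (x̄ - mu_0)^T · [...] = (-2.2)·(-0.6312) + (2.2)·(0.4827) = 2.4506.

Step 5 — scale by n: T² = 5 · 2.4506 = 12.2532.

T² ≈ 12.2532


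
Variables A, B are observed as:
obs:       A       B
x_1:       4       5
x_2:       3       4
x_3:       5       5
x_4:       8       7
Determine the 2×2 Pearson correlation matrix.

Step 1 — column means:
  mean(A) = (4 + 3 + 5 + 8) / 4 = 20/4 = 5
  mean(B) = (5 + 4 + 5 + 7) / 4 = 21/4 = 5.25

Step 2 — sample variances and covariances s[i,j] = (1/(n-1)) · Σ_k (x_{k,i} - mean_i) · (x_{k,j} - mean_j), with n-1 = 3:
  s[A,A] = ((-1)·(-1) + (-2)·(-2) + (0)·(0) + (3)·(3)) / 3 = 14/3 = 4.6667
  s[A,B] = ((-1)·(-0.25) + (-2)·(-1.25) + (0)·(-0.25) + (3)·(1.75)) / 3 = 8/3 = 2.6667
  s[B,B] = ((-0.25)·(-0.25) + (-1.25)·(-1.25) + (-0.25)·(-0.25) + (1.75)·(1.75)) / 3 = 4.75/3 = 1.5833
  Sample standard deviations s_i = √(s[i,i]):
  s(A) = √(4.6667) = 2.1602
  s(B) = √(1.5833) = 1.2583

Step 3 — r_{ij} = s_{ij} / (s_i · s_j):
  r[A,A] = 1 (diagonal).
  r[A,B] = 2.6667 / (2.1602 · 1.2583) = 2.6667 / 2.7183 = 0.981
  r[B,B] = 1 (diagonal).

R is symmetric with unit diagonal. Assembling:

R = [[1, 0.981],
 [0.981, 1]]


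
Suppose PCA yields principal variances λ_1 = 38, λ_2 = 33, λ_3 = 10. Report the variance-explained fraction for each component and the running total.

Step 1 — total variance = trace(Sigma) = Σ λ_i = 38 + 33 + 10 = 81.

Step 2 — fraction explained by component i = λ_i / Σ λ:
  PC1: 38/81 = 0.4691
  PC2: 33/81 = 0.4074
  PC3: 10/81 = 0.1235

Step 3 — cumulative fraction after k components = (λ_1 + ... + λ_k) / Σ λ:
  k = 1: 38/81 = 0.4691
  k = 2: (38 + 33)/81 = 71/81 = 0.8765
  k = 3: (38 + 33 + 10)/81 = 81/81 = 1

Summary (fraction, with percent):

explained: PC1 0.4691 (46.91%), PC2 0.4074 (40.74%), PC3 0.1235 (12.35%);  cumulative: 0.4691, 0.8765, 1


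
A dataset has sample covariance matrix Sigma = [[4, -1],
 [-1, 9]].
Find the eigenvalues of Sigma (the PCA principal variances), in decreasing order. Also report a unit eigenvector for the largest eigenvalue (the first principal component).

Step 1 — characteristic polynomial of 2×2 Sigma:
  det(Sigma - λI) = λ² - trace · λ + det = 0.
  trace = 4 + 9 = 13, det = 4·9 - (-1)² = 35.
Step 2 — discriminant:
  Δ = trace² - 4·det = 169 - 140 = 29.
Step 3 — eigenvalues:
  λ = (trace ± √Δ)/2 = (13 ± 5.3852)/2,
  λ_1 = 9.1926,  λ_2 = 3.8074.

Step 4 — unit eigenvector for λ_1: solve (Sigma - λ_1 I)v = 0. First row:
  (4 - 9.1926)·v_x + (-1)·v_y = 0, i.e. (-5.1926)·v_x + (-1)·v_y = 0,
  so v ∝ (b, λ_1 - a) = (-1, 5.1926); multiply by -1 so the first entry is positive: u = (1, -5.1926).
  ||u|| = √((1)² + (-5.1926)²) = √(27.9629) ≈ 5.288,
  v_1 = u/||u|| ≈ (0.1891, -0.982) (||v_1|| = 1).

λ_1 = 9.1926,  λ_2 = 3.8074;  v_1 ≈ (0.1891, -0.982)


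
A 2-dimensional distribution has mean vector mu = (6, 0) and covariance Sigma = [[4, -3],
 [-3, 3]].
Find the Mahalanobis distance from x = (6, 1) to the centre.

Step 1 — centre the observation: (x - mu) = (0, 1).

Step 2 — invert Sigma. det(Sigma) = 4·3 - (-3)² = 3.
  Sigma^{-1} = (1/det) · [[d, -b], [-b, a]] = [[1, 1],
 [1, 1.3333]].

Step 3 — form the quadratic (x - mu)^T · Sigma^{-1} · (x - mu):
  Sigma^{-1} · (x - mu) = (1, 1.3333).
  (x - mu)^T · [Sigma^{-1} · (x - mu)] = (0)·(1) + (1)·(1.3333) = 1.3333.

Step 4 — take square root: d = √(1.3333) ≈ 1.1547.

d(x, mu) = √(1.3333) ≈ 1.1547


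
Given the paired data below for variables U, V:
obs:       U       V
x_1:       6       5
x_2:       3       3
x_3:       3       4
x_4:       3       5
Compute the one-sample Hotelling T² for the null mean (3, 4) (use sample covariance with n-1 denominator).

Step 1 — sample mean vector:
  mean(U) = (6 + 3 + 3 + 3) / 4 = 15/4 = 3.75
  mean(V) = (5 + 3 + 4 + 5) / 4 = 17/4 = 4.25
  x̄ = (3.75, 4.25),  deviation x̄ - mu_0 = (3.75, 4.25) - (3, 4) = (0.75, 0.25).

Step 2 — sample covariance matrix, S[i,j] = (1/(n-1)) · Σ_k (x_{k,i} - mean_i) · (x_{k,j} - mean_j), divisor n-1 = 3:
  S[U,U] = ((2.25)·(2.25) + (-0.75)·(-0.75) + (-0.75)·(-0.75) + (-0.75)·(-0.75)) / 3 = 6.75/3 = 2.25
  S[U,V] = ((2.25)·(0.75) + (-0.75)·(-1.25) + (-0.75)·(-0.25) + (-0.75)·(0.75)) / 3 = 2.25/3 = 0.75
  S[V,V] = ((0.75)·(0.75) + (-1.25)·(-1.25) + (-0.25)·(-0.25) + (0.75)·(0.75)) / 3 = 2.75/3 = 0.9167
  S = [[2.25, 0.75],
 [0.75, 0.9167]].

Step 3 — invert S. det(S) = 2.25·0.9167 - (0.75)² = 1.5.
  S^{-1} = (1/det) · [[d, -b], [-b, a]] = [[0.6111, -0.5],
 [-0.5, 1.5]].

Step 4 — quadratic form (x̄ - mu_0)^T · S^{-1} · (x̄ - mu_0):
  S^{-1} · (x̄ - mu_0) = (0.3333, 0),
  (x̄ - mu_0)^T · [...] = (0.75)·(0.3333) + (0.25)·(0) = 0.25.

Step 5 — scale by n: T² = 4 · 0.25 = 1.

T² ≈ 1


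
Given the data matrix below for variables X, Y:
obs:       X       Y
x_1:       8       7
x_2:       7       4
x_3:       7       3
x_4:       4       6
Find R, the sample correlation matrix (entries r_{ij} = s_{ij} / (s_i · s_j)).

Step 1 — column means:
  mean(X) = (8 + 7 + 7 + 4) / 4 = 26/4 = 6.5
  mean(Y) = (7 + 4 + 3 + 6) / 4 = 20/4 = 5

Step 2 — sample variances and covariances s[i,j] = (1/(n-1)) · Σ_k (x_{k,i} - mean_i) · (x_{k,j} - mean_j), with n-1 = 3:
  s[X,X] = ((1.5)·(1.5) + (0.5)·(0.5) + (0.5)·(0.5) + (-2.5)·(-2.5)) / 3 = 9/3 = 3
  s[X,Y] = ((1.5)·(2) + (0.5)·(-1) + (0.5)·(-2) + (-2.5)·(1)) / 3 = -1/3 = -0.3333
  s[Y,Y] = ((2)·(2) + (-1)·(-1) + (-2)·(-2) + (1)·(1)) / 3 = 10/3 = 3.3333
  Sample standard deviations s_i = √(s[i,i]):
  s(X) = √(3) = 1.7321
  s(Y) = √(3.3333) = 1.8257

Step 3 — r_{ij} = s_{ij} / (s_i · s_j):
  r[X,X] = 1 (diagonal).
  r[X,Y] = -0.3333 / (1.7321 · 1.8257) = -0.3333 / 3.1623 = -0.1054
  r[Y,Y] = 1 (diagonal).

R is symmetric with unit diagonal. Assembling:

R = [[1, -0.1054],
 [-0.1054, 1]]


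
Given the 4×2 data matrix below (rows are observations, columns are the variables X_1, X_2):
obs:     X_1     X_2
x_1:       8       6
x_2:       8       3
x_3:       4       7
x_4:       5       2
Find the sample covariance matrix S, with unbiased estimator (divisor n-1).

Step 1 — column means:
  mean(X_1) = (8 + 8 + 4 + 5) / 4 = 25/4 = 6.25
  mean(X_2) = (6 + 3 + 7 + 2) / 4 = 18/4 = 4.5

Step 2 — sample covariance S[i,j] = (1/(n-1)) · Σ_k (x_{k,i} - mean_i) · (x_{k,j} - mean_j), with n-1 = 3.
  S[X_1,X_1] = ((1.75)·(1.75) + (1.75)·(1.75) + (-2.25)·(-2.25) + (-1.25)·(-1.25)) / 3 = 12.75/3 = 4.25
  S[X_1,X_2] = ((1.75)·(1.5) + (1.75)·(-1.5) + (-2.25)·(2.5) + (-1.25)·(-2.5)) / 3 = -2.5/3 = -0.8333
  S[X_2,X_2] = ((1.5)·(1.5) + (-1.5)·(-1.5) + (2.5)·(2.5) + (-2.5)·(-2.5)) / 3 = 17/3 = 5.6667

S is symmetric (S[j,i] = S[i,j]). Assembling:

S = [[4.25, -0.8333],
 [-0.8333, 5.6667]]


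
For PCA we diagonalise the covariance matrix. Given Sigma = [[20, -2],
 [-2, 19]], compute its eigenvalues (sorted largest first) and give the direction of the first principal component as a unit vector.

Step 1 — characteristic polynomial of 2×2 Sigma:
  det(Sigma - λI) = λ² - trace · λ + det = 0.
  trace = 20 + 19 = 39, det = 20·19 - (-2)² = 376.
Step 2 — discriminant:
  Δ = trace² - 4·det = 1521 - 1504 = 17.
Step 3 — eigenvalues:
  λ = (trace ± √Δ)/2 = (39 ± 4.1231)/2,
  λ_1 = 21.5616,  λ_2 = 17.4384.

Step 4 — unit eigenvector for λ_1: solve (Sigma - λ_1 I)v = 0. First row:
  (20 - 21.5616)·v_x + (-2)·v_y = 0, i.e. (-1.5616)·v_x + (-2)·v_y = 0,
  so v ∝ (b, λ_1 - a) = (-2, 1.5616); multiply by -1 so the first entry is positive: u = (2, -1.5616).
  ||u|| = √((2)² + (-1.5616)²) = √(6.4384) ≈ 2.5374,
  v_1 = u/||u|| ≈ (0.7882, -0.6154) (||v_1|| = 1).

λ_1 = 21.5616,  λ_2 = 17.4384;  v_1 ≈ (0.7882, -0.6154)


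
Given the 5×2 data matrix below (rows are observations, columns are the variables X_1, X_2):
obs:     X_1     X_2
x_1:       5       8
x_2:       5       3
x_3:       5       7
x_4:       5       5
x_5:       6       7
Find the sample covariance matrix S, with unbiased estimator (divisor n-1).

Step 1 — column means:
  mean(X_1) = (5 + 5 + 5 + 5 + 6) / 5 = 26/5 = 5.2
  mean(X_2) = (8 + 3 + 7 + 5 + 7) / 5 = 30/5 = 6

Step 2 — sample covariance S[i,j] = (1/(n-1)) · Σ_k (x_{k,i} - mean_i) · (x_{k,j} - mean_j), with n-1 = 4.
  S[X_1,X_1] = ((-0.2)·(-0.2) + (-0.2)·(-0.2) + (-0.2)·(-0.2) + (-0.2)·(-0.2) + (0.8)·(0.8)) / 4 = 0.8/4 = 0.2
  S[X_1,X_2] = ((-0.2)·(2) + (-0.2)·(-3) + (-0.2)·(1) + (-0.2)·(-1) + (0.8)·(1)) / 4 = 1/4 = 0.25
  S[X_2,X_2] = ((2)·(2) + (-3)·(-3) + (1)·(1) + (-1)·(-1) + (1)·(1)) / 4 = 16/4 = 4

S is symmetric (S[j,i] = S[i,j]). Assembling:

S = [[0.2, 0.25],
 [0.25, 4]]


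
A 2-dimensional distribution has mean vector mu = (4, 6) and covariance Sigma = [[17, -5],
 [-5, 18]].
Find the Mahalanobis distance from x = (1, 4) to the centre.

Step 1 — centre the observation: (x - mu) = (-3, -2).

Step 2 — invert Sigma. det(Sigma) = 17·18 - (-5)² = 281.
  Sigma^{-1} = (1/det) · [[d, -b], [-b, a]] = [[0.0641, 0.0178],
 [0.0178, 0.0605]].

Step 3 — form the quadratic (x - mu)^T · Sigma^{-1} · (x - mu):
  Sigma^{-1} · (x - mu) = (-0.2278, -0.1744).
  (x - mu)^T · [Sigma^{-1} · (x - mu)] = (-3)·(-0.2278) + (-2)·(-0.1744) = 1.032.

Step 4 — take square root: d = √(1.032) ≈ 1.0159.

d(x, mu) = √(1.032) ≈ 1.0159


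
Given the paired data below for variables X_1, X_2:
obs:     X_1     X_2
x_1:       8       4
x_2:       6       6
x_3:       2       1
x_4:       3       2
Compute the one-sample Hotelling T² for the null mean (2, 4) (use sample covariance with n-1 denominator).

Step 1 — sample mean vector:
  mean(X_1) = (8 + 6 + 2 + 3) / 4 = 19/4 = 4.75
  mean(X_2) = (4 + 6 + 1 + 2) / 4 = 13/4 = 3.25
  x̄ = (4.75, 3.25),  deviation x̄ - mu_0 = (4.75, 3.25) - (2, 4) = (2.75, -0.75).

Step 2 — sample covariance matrix, S[i,j] = (1/(n-1)) · Σ_k (x_{k,i} - mean_i) · (x_{k,j} - mean_j), divisor n-1 = 3:
  S[X_1,X_1] = ((3.25)·(3.25) + (1.25)·(1.25) + (-2.75)·(-2.75) + (-1.75)·(-1.75)) / 3 = 22.75/3 = 7.5833
  S[X_1,X_2] = ((3.25)·(0.75) + (1.25)·(2.75) + (-2.75)·(-2.25) + (-1.75)·(-1.25)) / 3 = 14.25/3 = 4.75
  S[X_2,X_2] = ((0.75)·(0.75) + (2.75)·(2.75) + (-2.25)·(-2.25) + (-1.25)·(-1.25)) / 3 = 14.75/3 = 4.9167
  S = [[7.5833, 4.75],
 [4.75, 4.9167]].

Step 3 — invert S. det(S) = 7.5833·4.9167 - (4.75)² = 14.7222.
  S^{-1} = (1/det) · [[d, -b], [-b, a]] = [[0.334, -0.3226],
 [-0.3226, 0.5151]].

Step 4 — quadratic form (x̄ - mu_0)^T · S^{-1} · (x̄ - mu_0):
  S^{-1} · (x̄ - mu_0) = (1.1604, -1.2736),
  (x̄ - mu_0)^T · [...] = (2.75)·(1.1604) + (-0.75)·(-1.2736) = 4.1462.

Step 5 — scale by n: T² = 4 · 4.1462 = 16.5849.

T² ≈ 16.5849


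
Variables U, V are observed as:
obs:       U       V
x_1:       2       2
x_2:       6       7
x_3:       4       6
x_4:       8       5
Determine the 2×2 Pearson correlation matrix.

Step 1 — column means:
  mean(U) = (2 + 6 + 4 + 8) / 4 = 20/4 = 5
  mean(V) = (2 + 7 + 6 + 5) / 4 = 20/4 = 5

Step 2 — sample variances and covariances s[i,j] = (1/(n-1)) · Σ_k (x_{k,i} - mean_i) · (x_{k,j} - mean_j), with n-1 = 3:
  s[U,U] = ((-3)·(-3) + (1)·(1) + (-1)·(-1) + (3)·(3)) / 3 = 20/3 = 6.6667
  s[U,V] = ((-3)·(-3) + (1)·(2) + (-1)·(1) + (3)·(0)) / 3 = 10/3 = 3.3333
  s[V,V] = ((-3)·(-3) + (2)·(2) + (1)·(1) + (0)·(0)) / 3 = 14/3 = 4.6667
  Sample standard deviations s_i = √(s[i,i]):
  s(U) = √(6.6667) = 2.582
  s(V) = √(4.6667) = 2.1602

Step 3 — r_{ij} = s_{ij} / (s_i · s_j):
  r[U,U] = 1 (diagonal).
  r[U,V] = 3.3333 / (2.582 · 2.1602) = 3.3333 / 5.5777 = 0.5976
  r[V,V] = 1 (diagonal).

R is symmetric with unit diagonal. Assembling:

R = [[1, 0.5976],
 [0.5976, 1]]
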